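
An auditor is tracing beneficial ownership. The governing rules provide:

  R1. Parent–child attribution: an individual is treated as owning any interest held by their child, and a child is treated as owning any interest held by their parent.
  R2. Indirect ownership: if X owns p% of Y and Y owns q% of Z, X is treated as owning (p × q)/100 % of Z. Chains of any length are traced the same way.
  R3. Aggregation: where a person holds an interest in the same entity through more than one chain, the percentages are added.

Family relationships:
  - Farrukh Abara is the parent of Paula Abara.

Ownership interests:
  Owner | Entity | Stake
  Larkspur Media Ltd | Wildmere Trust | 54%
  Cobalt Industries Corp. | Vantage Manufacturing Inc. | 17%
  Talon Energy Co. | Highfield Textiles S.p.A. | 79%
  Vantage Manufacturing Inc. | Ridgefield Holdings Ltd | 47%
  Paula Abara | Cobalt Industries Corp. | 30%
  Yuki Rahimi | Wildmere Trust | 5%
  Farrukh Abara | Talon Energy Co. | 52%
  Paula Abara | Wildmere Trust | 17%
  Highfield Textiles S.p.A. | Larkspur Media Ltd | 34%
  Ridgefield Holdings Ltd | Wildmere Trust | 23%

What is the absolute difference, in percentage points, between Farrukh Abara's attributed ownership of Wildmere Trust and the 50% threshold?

24.906402

By parent–child attribution (R1), Farrukh Abara is treated as owning Paula Abara's 30% interest in Cobalt Industries Corp.
By parent–child attribution (R1), Farrukh Abara is treated as owning Paula Abara's 17% interest in Wildmere Trust.
Chain via Talon Energy Co. → Highfield Textiles S.p.A. → Larkspur Media Ltd (R2): 52% × 79% × 34% × 54% = 7.542288% of Wildmere Trust.
Chain via Cobalt Industries Corp. → Vantage Manufacturing Inc. → Ridgefield Holdings Ltd (R2): 30% × 17% × 47% × 23% = 0.55131% of Wildmere Trust.
Direct interest in Wildmere Trust: 17%.
Aggregating (R3): 7.542288% + 0.55131% + 17% = 25.093598%.
25.093598% falls short of the 50% threshold by 24.906402 percentage points.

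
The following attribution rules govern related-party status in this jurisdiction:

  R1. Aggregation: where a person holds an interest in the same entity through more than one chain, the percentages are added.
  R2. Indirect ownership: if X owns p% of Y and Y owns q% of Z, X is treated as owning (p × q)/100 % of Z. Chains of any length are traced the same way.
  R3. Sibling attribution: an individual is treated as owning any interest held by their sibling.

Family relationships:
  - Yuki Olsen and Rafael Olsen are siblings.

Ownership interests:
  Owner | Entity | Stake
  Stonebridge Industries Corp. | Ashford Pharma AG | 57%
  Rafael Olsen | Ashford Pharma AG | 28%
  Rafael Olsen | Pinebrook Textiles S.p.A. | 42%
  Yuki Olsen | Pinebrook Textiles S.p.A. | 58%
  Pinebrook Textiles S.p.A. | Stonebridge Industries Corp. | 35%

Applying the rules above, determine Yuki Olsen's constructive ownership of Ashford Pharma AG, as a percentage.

47.95%

By sibling attribution (R3), Yuki Olsen is treated as also owning Rafael Olsen's interest in Pinebrook Textiles S.p.A, giving 58% + 42% = 100%.
By sibling attribution (R3), Yuki Olsen is treated as owning Rafael Olsen's 28% interest in Ashford Pharma AG.
Chain via Pinebrook Textiles S.p.A. → Stonebridge Industries Corp. (R2): 100% × 35% × 57% = 19.95% of Ashford Pharma AG.
Direct interest in Ashford Pharma AG: 28%.
Aggregating (R1): 19.95% + 28% = 47.95%.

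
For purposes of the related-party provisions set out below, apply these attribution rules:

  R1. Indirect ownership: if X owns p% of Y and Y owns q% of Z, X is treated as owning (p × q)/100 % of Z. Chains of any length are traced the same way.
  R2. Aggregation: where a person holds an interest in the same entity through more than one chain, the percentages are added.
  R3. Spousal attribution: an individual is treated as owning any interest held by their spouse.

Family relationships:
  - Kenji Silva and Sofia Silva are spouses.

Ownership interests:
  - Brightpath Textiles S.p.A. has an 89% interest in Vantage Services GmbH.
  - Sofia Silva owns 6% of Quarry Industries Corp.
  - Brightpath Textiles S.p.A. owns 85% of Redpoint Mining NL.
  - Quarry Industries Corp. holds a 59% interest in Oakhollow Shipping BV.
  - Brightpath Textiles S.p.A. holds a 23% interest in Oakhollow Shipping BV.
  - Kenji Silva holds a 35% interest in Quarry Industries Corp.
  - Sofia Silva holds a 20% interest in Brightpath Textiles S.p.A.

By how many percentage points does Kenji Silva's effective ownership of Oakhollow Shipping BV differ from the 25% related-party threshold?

By spousal attribution (R3), Kenji Silva is treated as also owning Sofia Silva's interest in Quarry Industries Corp, giving 35% + 6% = 41%.
By spousal attribution (R3), Kenji Silva is treated as owning Sofia Silva's 20% interest in Brightpath Textiles S.p.A.
Chain via Quarry Industries Corp. (R1): 41% × 59% = 24.19% of Oakhollow Shipping BV.
Chain via Brightpath Textiles S.p.A. (R1): 20% × 23% = 4.6% of Oakhollow Shipping BV.
Aggregating (R2): 24.19% + 4.6% = 28.79%.
28.79% exceeds the 25% threshold by 3.79 percentage points.

3.79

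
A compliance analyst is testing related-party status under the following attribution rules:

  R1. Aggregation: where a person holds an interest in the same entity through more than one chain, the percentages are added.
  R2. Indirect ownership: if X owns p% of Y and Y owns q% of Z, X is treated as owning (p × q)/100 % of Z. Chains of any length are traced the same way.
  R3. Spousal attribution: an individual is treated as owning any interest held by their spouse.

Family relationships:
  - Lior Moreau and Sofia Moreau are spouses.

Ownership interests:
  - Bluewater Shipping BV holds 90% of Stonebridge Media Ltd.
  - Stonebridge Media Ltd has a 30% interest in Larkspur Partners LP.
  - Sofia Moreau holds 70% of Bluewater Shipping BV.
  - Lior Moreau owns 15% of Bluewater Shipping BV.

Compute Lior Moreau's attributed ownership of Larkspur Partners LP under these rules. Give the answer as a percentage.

22.95%

By spousal attribution (R3), Lior Moreau is treated as also owning Sofia Moreau's interest in Bluewater Shipping BV, giving 15% + 70% = 85%.
Chain via Bluewater Shipping BV → Stonebridge Media Ltd (R2): 85% × 90% × 30% = 22.95% of Larkspur Partners LP.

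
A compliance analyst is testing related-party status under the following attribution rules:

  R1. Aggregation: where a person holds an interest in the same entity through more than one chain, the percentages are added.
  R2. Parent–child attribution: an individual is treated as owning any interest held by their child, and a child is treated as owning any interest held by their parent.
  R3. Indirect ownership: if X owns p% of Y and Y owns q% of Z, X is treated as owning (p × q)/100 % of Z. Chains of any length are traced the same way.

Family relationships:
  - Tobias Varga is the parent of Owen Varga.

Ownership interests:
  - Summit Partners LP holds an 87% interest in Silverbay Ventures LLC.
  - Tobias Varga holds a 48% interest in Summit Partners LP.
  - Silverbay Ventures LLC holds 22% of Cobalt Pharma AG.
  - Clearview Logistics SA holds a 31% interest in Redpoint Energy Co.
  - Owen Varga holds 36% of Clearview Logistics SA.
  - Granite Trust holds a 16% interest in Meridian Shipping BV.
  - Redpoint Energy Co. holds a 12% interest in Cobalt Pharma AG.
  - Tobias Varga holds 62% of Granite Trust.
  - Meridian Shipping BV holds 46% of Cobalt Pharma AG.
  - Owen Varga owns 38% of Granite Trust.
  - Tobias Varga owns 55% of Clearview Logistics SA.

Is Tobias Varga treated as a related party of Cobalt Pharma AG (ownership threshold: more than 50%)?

By parent–child attribution (R2), Tobias Varga is treated as also owning Owen Varga's interest in Granite Trust, giving 62% + 38% = 100%.
By parent–child attribution (R2), Tobias Varga is treated as also owning Owen Varga's interest in Clearview Logistics SA, giving 55% + 36% = 91%.
Chain via Summit Partners LP → Silverbay Ventures LLC (R3): 48% × 87% × 22% = 9.1872% of Cobalt Pharma AG.
Chain via Granite Trust → Meridian Shipping BV (R3): 100% × 16% × 46% = 7.36% of Cobalt Pharma AG.
Chain via Clearview Logistics SA → Redpoint Energy Co. (R3): 91% × 31% × 12% = 3.3852% of Cobalt Pharma AG.
Aggregating (R1): 9.1872% + 7.36% + 3.3852% = 19.9324%.
19.9324% does not exceed the 50% threshold, so Tobias is not a related party to Cobalt Pharma AG.

No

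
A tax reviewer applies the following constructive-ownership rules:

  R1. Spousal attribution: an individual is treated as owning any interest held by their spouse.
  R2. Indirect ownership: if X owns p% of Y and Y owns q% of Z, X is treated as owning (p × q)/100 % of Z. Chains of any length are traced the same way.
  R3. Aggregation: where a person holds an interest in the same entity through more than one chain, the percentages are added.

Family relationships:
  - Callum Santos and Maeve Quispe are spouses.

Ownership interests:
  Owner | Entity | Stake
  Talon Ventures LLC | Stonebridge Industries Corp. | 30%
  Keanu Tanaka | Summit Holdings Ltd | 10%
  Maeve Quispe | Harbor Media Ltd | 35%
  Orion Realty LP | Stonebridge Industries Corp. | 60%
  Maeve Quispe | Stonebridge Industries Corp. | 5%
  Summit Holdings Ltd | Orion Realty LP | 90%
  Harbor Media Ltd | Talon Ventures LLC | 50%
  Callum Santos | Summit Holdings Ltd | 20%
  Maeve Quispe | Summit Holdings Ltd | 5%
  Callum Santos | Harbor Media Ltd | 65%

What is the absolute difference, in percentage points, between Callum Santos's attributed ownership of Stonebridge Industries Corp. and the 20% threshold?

13.5

By spousal attribution (R1), Callum Santos is treated as also owning Maeve Quispe's interest in Summit Holdings Ltd, giving 20% + 5% = 25%.
By spousal attribution (R1), Callum Santos is treated as also owning Maeve Quispe's interest in Harbor Media Ltd, giving 65% + 35% = 100%.
By spousal attribution (R1), Callum Santos is treated as owning Maeve Quispe's 5% interest in Stonebridge Industries Corp.
Chain via Summit Holdings Ltd → Orion Realty LP (R2): 25% × 90% × 60% = 13.5% of Stonebridge Industries Corp.
Chain via Harbor Media Ltd → Talon Ventures LLC (R2): 100% × 50% × 30% = 15% of Stonebridge Industries Corp.
Direct interest in Stonebridge Industries Corp: 5%.
Aggregating (R3): 13.5% + 15% + 5% = 33.5%.
33.5% exceeds the 20% threshold by 13.5 percentage points.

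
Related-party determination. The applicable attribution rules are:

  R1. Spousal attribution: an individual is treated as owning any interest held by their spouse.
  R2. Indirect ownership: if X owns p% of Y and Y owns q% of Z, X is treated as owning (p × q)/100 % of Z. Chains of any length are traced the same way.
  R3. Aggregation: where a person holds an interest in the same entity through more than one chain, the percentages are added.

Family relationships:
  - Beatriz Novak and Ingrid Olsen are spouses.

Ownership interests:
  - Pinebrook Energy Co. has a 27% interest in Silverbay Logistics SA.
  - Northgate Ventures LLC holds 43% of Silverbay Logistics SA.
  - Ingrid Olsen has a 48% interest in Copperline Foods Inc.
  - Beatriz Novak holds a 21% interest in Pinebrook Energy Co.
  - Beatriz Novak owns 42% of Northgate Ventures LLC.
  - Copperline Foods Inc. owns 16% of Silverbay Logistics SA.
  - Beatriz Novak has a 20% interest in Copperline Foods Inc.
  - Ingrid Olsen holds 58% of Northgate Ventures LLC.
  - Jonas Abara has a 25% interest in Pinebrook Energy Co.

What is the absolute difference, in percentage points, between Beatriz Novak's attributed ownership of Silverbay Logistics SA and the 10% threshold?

By spousal attribution (R1), Beatriz Novak is treated as also owning Ingrid Olsen's interest in Northgate Ventures LLC, giving 42% + 58% = 100%.
By spousal attribution (R1), Beatriz Novak is treated as also owning Ingrid Olsen's interest in Copperline Foods Inc, giving 20% + 48% = 68%.
Chain via Pinebrook Energy Co. (R2): 21% × 27% = 5.67% of Silverbay Logistics SA.
Chain via Northgate Ventures LLC (R2): 100% × 43% = 43% of Silverbay Logistics SA.
Chain via Copperline Foods Inc. (R2): 68% × 16% = 10.88% of Silverbay Logistics SA.
Aggregating (R3): 5.67% + 43% + 10.88% = 59.55%.
59.55% exceeds the 10% threshold by 49.55 percentage points.

49.55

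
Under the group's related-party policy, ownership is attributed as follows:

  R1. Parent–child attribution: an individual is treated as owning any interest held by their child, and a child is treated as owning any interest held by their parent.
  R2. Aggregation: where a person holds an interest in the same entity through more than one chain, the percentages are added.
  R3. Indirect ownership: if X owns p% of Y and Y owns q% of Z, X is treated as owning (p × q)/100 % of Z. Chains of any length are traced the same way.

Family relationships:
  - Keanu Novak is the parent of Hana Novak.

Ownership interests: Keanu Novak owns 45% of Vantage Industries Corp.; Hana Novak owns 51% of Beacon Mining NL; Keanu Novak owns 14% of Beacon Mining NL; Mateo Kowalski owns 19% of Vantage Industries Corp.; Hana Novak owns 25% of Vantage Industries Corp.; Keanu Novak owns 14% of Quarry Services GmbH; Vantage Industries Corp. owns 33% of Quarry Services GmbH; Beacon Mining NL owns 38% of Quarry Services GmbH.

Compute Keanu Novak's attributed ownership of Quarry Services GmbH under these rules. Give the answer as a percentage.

61.8%

By parent–child attribution (R1), Keanu Novak is treated as also owning Hana Novak's interest in Vantage Industries Corp, giving 45% + 25% = 70%.
By parent–child attribution (R1), Keanu Novak is treated as also owning Hana Novak's interest in Beacon Mining NL, giving 14% + 51% = 65%.
Chain via Vantage Industries Corp. (R3): 70% × 33% = 23.1% of Quarry Services GmbH.
Chain via Beacon Mining NL (R3): 65% × 38% = 24.7% of Quarry Services GmbH.
Direct interest in Quarry Services GmbH: 14%.
Aggregating (R2): 23.1% + 24.7% + 14% = 61.8%.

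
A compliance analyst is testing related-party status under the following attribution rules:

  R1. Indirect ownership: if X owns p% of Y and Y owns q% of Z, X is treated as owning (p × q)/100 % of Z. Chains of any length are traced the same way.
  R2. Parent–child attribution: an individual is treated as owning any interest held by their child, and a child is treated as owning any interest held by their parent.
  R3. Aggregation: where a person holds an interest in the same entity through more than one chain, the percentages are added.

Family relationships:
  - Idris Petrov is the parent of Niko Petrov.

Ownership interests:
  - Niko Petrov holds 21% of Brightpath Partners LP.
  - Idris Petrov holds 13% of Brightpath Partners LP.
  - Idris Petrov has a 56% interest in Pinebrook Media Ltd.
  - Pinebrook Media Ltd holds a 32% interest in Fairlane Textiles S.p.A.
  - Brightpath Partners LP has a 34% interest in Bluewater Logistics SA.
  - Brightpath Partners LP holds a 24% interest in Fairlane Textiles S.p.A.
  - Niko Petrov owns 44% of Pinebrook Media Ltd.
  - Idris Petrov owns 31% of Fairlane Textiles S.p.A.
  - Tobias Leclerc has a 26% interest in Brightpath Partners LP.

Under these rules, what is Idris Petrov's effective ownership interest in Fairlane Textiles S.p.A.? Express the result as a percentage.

By parent–child attribution (R2), Idris Petrov is treated as also owning Niko Petrov's interest in Pinebrook Media Ltd, giving 56% + 44% = 100%.
By parent–child attribution (R2), Idris Petrov is treated as also owning Niko Petrov's interest in Brightpath Partners LP, giving 13% + 21% = 34%.
Chain via Pinebrook Media Ltd (R1): 100% × 32% = 32% of Fairlane Textiles S.p.A.
Chain via Brightpath Partners LP (R1): 34% × 24% = 8.16% of Fairlane Textiles S.p.A.
Direct interest in Fairlane Textiles S.p.A: 31%.
Aggregating (R3): 32% + 8.16% + 31% = 71.16%.

71.16%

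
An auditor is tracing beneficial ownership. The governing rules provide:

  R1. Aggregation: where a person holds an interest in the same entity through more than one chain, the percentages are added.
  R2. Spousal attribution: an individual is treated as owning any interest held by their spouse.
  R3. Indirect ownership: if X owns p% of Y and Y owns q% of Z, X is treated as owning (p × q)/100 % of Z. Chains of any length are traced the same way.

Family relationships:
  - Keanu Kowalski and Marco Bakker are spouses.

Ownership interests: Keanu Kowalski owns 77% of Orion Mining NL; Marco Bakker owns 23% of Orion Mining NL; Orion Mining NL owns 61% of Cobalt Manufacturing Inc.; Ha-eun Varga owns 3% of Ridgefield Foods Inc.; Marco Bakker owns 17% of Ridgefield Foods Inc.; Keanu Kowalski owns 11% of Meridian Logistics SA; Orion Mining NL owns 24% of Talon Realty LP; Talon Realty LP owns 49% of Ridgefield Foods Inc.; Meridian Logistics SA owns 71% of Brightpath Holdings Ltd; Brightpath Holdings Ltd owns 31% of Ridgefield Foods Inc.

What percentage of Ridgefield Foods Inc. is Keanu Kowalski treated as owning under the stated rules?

By spousal attribution (R2), Keanu Kowalski is treated as also owning Marco Bakker's interest in Orion Mining NL, giving 77% + 23% = 100%.
By spousal attribution (R2), Keanu Kowalski is treated as owning Marco Bakker's 17% interest in Ridgefield Foods Inc.
Chain via Meridian Logistics SA → Brightpath Holdings Ltd (R3): 11% × 71% × 31% = 2.4211% of Ridgefield Foods Inc.
Chain via Orion Mining NL → Talon Realty LP (R3): 100% × 24% × 49% = 11.76% of Ridgefield Foods Inc.
Direct interest in Ridgefield Foods Inc: 17%.
Aggregating (R1): 2.4211% + 11.76% + 17% = 31.1811%.

31.1811%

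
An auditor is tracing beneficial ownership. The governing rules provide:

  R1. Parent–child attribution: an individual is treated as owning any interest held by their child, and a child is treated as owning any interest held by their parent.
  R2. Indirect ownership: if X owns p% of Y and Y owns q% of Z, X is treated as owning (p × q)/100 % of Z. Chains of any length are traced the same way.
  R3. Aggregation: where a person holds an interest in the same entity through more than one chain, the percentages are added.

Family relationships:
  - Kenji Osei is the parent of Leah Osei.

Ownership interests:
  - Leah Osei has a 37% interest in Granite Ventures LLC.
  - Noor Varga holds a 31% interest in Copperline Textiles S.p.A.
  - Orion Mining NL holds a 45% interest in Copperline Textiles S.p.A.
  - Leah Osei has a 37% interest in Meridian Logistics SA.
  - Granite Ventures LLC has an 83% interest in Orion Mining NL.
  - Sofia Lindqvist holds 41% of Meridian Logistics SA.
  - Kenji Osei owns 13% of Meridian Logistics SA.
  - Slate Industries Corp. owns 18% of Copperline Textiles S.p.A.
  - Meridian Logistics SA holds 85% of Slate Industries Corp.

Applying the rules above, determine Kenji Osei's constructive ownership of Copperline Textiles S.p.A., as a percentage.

By parent–child attribution (R1), Kenji Osei is treated as also owning Leah Osei's interest in Meridian Logistics SA, giving 13% + 37% = 50%.
By parent–child attribution (R1), Kenji Osei is treated as owning Leah Osei's 37% interest in Granite Ventures LLC.
Chain via Meridian Logistics SA → Slate Industries Corp. (R2): 50% × 85% × 18% = 7.65% of Copperline Textiles S.p.A.
Chain via Granite Ventures LLC → Orion Mining NL (R2): 37% × 83% × 45% = 13.8195% of Copperline Textiles S.p.A.
Aggregating (R3): 7.65% + 13.8195% = 21.4695%.

21.4695%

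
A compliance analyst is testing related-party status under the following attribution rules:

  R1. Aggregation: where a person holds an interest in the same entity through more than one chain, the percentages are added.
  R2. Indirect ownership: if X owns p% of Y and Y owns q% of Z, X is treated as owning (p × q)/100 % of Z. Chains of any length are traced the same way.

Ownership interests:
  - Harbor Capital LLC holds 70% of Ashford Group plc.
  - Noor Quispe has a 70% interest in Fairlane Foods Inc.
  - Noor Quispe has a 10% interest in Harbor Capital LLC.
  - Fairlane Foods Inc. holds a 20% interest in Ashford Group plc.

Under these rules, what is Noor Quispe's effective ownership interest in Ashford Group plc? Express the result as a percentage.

Chain via Fairlane Foods Inc. (R2): 70% × 20% = 14% of Ashford Group plc.
Chain via Harbor Capital LLC (R2): 10% × 70% = 7% of Ashford Group plc.
Aggregating (R1): 14% + 7% = 21%.

21%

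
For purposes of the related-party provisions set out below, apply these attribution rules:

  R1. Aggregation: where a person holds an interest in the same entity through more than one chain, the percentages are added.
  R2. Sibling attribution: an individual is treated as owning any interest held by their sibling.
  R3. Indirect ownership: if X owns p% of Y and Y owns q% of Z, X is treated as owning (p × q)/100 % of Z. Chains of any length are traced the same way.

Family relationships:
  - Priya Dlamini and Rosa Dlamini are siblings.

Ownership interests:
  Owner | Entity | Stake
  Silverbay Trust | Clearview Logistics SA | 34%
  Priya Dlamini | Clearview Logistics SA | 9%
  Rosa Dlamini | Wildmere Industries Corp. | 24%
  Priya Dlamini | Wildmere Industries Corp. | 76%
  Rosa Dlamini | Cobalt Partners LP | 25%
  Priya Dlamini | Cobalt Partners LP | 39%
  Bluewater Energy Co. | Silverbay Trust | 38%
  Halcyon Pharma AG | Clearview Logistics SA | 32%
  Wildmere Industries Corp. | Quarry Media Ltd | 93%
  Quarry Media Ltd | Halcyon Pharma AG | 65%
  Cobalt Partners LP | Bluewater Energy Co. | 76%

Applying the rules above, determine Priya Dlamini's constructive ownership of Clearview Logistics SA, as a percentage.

By sibling attribution (R2), Priya Dlamini is treated as also owning Rosa Dlamini's interest in Wildmere Industries Corp, giving 76% + 24% = 100%.
By sibling attribution (R2), Priya Dlamini is treated as also owning Rosa Dlamini's interest in Cobalt Partners LP, giving 39% + 25% = 64%.
Chain via Wildmere Industries Corp. → Quarry Media Ltd → Halcyon Pharma AG (R3): 100% × 93% × 65% × 32% = 19.344% of Clearview Logistics SA.
Chain via Cobalt Partners LP → Bluewater Energy Co. → Silverbay Trust (R3): 64% × 76% × 38% × 34% = 6.284288% of Clearview Logistics SA.
Direct interest in Clearview Logistics SA: 9%.
Aggregating (R1): 19.344% + 6.284288% + 9% = 34.628288%.

34.628288%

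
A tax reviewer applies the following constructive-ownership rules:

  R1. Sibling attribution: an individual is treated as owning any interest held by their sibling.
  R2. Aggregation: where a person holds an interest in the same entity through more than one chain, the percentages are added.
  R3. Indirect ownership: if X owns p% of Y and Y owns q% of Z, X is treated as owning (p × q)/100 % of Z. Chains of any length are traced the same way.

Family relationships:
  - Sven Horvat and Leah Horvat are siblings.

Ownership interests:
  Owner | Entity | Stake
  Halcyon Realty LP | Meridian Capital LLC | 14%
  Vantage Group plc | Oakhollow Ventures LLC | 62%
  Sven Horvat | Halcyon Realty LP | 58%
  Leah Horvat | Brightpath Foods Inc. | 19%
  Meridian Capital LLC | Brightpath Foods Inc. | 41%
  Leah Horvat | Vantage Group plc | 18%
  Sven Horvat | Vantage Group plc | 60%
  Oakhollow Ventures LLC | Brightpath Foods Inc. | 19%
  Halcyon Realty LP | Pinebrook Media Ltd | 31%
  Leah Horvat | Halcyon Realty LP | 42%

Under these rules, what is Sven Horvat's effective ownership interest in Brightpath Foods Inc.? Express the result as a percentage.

33.9284%

By sibling attribution (R1), Sven Horvat is treated as also owning Leah Horvat's interest in Vantage Group plc, giving 60% + 18% = 78%.
By sibling attribution (R1), Sven Horvat is treated as also owning Leah Horvat's interest in Halcyon Realty LP, giving 58% + 42% = 100%.
By sibling attribution (R1), Sven Horvat is treated as owning Leah Horvat's 19% interest in Brightpath Foods Inc.
Chain via Vantage Group plc → Oakhollow Ventures LLC (R3): 78% × 62% × 19% = 9.1884% of Brightpath Foods Inc.
Chain via Halcyon Realty LP → Meridian Capital LLC (R3): 100% × 14% × 41% = 5.74% of Brightpath Foods Inc.
Direct interest in Brightpath Foods Inc: 19%.
Aggregating (R2): 9.1884% + 5.74% + 19% = 33.9284%.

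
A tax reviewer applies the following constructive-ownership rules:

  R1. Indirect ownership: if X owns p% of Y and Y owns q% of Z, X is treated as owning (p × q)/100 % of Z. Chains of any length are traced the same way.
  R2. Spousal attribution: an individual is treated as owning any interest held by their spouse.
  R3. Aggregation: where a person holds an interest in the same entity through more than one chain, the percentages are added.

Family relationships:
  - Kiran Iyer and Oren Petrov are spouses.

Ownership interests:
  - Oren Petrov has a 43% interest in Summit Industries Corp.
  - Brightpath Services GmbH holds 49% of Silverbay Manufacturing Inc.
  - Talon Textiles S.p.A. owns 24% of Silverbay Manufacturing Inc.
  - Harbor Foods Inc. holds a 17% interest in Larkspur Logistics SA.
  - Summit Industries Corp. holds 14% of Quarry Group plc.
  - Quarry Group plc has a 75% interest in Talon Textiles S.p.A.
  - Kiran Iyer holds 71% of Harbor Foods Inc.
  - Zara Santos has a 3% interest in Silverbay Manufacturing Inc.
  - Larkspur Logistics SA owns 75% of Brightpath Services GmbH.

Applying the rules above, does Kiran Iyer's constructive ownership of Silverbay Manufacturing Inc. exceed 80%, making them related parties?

By spousal attribution (R2), Kiran Iyer is treated as owning Oren Petrov's 43% interest in Summit Industries Corp.
Chain via Harbor Foods Inc. → Larkspur Logistics SA → Brightpath Services GmbH (R1): 71% × 17% × 75% × 49% = 4.435725% of Silverbay Manufacturing Inc.
Chain via Summit Industries Corp. → Quarry Group plc → Talon Textiles S.p.A. (R1): 43% × 14% × 75% × 24% = 1.0836% of Silverbay Manufacturing Inc.
Aggregating (R3): 4.435725% + 1.0836% = 5.519325%.
5.519325% does not exceed the 80% threshold, so Kiran is not a related party to Silverbay Manufacturing Inc.

No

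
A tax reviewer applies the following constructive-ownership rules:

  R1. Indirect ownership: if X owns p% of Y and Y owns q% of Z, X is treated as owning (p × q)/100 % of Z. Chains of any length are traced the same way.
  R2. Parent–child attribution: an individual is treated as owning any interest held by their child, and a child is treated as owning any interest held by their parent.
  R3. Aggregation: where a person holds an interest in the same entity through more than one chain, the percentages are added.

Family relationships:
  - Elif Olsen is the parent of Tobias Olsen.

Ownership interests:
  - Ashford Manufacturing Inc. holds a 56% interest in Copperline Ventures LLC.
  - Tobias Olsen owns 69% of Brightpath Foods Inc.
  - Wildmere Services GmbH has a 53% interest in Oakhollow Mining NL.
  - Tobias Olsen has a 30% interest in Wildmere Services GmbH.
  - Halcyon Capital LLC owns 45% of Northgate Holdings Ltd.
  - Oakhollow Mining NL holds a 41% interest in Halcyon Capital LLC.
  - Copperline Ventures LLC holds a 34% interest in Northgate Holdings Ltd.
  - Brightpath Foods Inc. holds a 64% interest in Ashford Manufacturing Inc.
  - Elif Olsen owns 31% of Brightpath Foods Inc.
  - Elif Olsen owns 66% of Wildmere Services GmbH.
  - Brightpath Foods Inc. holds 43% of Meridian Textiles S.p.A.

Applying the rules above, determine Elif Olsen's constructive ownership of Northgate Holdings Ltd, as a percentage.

21.57296%

By parent–child attribution (R2), Elif Olsen is treated as also owning Tobias Olsen's interest in Brightpath Foods Inc, giving 31% + 69% = 100%.
By parent–child attribution (R2), Elif Olsen is treated as also owning Tobias Olsen's interest in Wildmere Services GmbH, giving 66% + 30% = 96%.
Chain via Brightpath Foods Inc. → Ashford Manufacturing Inc. → Copperline Ventures LLC (R1): 100% × 64% × 56% × 34% = 12.1856% of Northgate Holdings Ltd.
Chain via Wildmere Services GmbH → Oakhollow Mining NL → Halcyon Capital LLC (R1): 96% × 53% × 41% × 45% = 9.38736% of Northgate Holdings Ltd.
Aggregating (R3): 12.1856% + 9.38736% = 21.57296%.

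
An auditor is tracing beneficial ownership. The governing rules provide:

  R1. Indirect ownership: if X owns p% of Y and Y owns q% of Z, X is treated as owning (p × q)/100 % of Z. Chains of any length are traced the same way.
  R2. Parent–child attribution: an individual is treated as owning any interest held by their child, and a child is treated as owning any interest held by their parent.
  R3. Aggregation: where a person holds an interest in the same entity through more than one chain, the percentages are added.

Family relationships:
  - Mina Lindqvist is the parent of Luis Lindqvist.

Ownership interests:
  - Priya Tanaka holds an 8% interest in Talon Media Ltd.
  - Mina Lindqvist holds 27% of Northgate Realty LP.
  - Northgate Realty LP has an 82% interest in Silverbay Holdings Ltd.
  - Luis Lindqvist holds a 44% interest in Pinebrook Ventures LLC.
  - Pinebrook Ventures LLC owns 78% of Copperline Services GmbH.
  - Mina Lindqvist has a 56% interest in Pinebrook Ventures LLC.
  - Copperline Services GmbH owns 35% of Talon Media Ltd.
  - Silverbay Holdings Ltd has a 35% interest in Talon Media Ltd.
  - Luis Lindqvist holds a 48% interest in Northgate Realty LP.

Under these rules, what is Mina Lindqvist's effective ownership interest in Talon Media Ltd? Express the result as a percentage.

48.825%

By parent–child attribution (R2), Mina Lindqvist is treated as also owning Luis Lindqvist's interest in Northgate Realty LP, giving 27% + 48% = 75%.
By parent–child attribution (R2), Mina Lindqvist is treated as also owning Luis Lindqvist's interest in Pinebrook Ventures LLC, giving 56% + 44% = 100%.
Chain via Northgate Realty LP → Silverbay Holdings Ltd (R1): 75% × 82% × 35% = 21.525% of Talon Media Ltd.
Chain via Pinebrook Ventures LLC → Copperline Services GmbH (R1): 100% × 78% × 35% = 27.3% of Talon Media Ltd.
Aggregating (R3): 21.525% + 27.3% = 48.825%.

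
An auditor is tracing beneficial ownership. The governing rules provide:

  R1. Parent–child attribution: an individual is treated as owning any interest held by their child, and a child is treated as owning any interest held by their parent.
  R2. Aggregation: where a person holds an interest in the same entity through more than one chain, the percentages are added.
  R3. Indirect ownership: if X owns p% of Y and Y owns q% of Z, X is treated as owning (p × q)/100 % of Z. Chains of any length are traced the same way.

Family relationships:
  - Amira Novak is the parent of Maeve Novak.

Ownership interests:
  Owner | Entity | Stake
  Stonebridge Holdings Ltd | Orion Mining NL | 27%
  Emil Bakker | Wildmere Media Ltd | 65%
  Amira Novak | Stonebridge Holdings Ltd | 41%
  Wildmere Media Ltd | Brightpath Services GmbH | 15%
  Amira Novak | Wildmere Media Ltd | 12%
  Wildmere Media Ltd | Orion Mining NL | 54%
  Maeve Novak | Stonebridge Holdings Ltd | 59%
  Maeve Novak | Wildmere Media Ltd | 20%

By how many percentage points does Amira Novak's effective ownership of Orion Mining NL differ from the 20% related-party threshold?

24.28

By parent–child attribution (R1), Amira Novak is treated as also owning Maeve Novak's interest in Stonebridge Holdings Ltd, giving 41% + 59% = 100%.
By parent–child attribution (R1), Amira Novak is treated as also owning Maeve Novak's interest in Wildmere Media Ltd, giving 12% + 20% = 32%.
Chain via Stonebridge Holdings Ltd (R3): 100% × 27% = 27% of Orion Mining NL.
Chain via Wildmere Media Ltd (R3): 32% × 54% = 17.28% of Orion Mining NL.
Aggregating (R2): 27% + 17.28% = 44.28%.
44.28% exceeds the 20% threshold by 24.28 percentage points.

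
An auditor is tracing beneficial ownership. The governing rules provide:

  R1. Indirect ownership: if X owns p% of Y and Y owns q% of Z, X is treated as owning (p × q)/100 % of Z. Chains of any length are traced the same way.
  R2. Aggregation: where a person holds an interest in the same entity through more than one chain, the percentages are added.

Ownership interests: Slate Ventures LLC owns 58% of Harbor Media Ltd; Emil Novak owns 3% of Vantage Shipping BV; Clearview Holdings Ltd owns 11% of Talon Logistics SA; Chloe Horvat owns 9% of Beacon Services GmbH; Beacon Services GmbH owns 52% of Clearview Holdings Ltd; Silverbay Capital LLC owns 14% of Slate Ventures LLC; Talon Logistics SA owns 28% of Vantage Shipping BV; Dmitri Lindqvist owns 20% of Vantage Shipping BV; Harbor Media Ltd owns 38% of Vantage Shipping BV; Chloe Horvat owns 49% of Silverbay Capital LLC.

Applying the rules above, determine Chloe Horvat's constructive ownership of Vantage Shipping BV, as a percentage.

1.656088%

Chain via Silverbay Capital LLC → Slate Ventures LLC → Harbor Media Ltd (R1): 49% × 14% × 58% × 38% = 1.511944% of Vantage Shipping BV.
Chain via Beacon Services GmbH → Clearview Holdings Ltd → Talon Logistics SA (R1): 9% × 52% × 11% × 28% = 0.144144% of Vantage Shipping BV.
Aggregating (R2): 1.511944% + 0.144144% = 1.656088%.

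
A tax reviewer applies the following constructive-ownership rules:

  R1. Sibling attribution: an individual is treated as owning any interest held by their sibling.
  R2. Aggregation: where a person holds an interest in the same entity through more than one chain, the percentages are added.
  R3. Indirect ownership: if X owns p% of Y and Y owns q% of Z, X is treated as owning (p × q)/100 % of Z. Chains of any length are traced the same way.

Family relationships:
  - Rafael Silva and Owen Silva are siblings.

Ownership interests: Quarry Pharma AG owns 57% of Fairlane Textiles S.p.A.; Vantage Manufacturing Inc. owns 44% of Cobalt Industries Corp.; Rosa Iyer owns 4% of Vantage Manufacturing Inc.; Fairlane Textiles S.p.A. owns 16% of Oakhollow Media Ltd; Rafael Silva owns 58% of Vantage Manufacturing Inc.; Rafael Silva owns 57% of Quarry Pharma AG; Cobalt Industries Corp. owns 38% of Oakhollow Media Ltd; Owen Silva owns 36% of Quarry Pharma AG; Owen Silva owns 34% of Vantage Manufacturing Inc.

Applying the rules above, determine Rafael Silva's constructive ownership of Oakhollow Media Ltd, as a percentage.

By sibling attribution (R1), Rafael Silva is treated as also owning Owen Silva's interest in Quarry Pharma AG, giving 57% + 36% = 93%.
By sibling attribution (R1), Rafael Silva is treated as also owning Owen Silva's interest in Vantage Manufacturing Inc, giving 58% + 34% = 92%.
Chain via Quarry Pharma AG → Fairlane Textiles S.p.A. (R3): 93% × 57% × 16% = 8.4816% of Oakhollow Media Ltd.
Chain via Vantage Manufacturing Inc. → Cobalt Industries Corp. (R3): 92% × 44% × 38% = 15.3824% of Oakhollow Media Ltd.
Aggregating (R2): 8.4816% + 15.3824% = 23.864%.

23.864%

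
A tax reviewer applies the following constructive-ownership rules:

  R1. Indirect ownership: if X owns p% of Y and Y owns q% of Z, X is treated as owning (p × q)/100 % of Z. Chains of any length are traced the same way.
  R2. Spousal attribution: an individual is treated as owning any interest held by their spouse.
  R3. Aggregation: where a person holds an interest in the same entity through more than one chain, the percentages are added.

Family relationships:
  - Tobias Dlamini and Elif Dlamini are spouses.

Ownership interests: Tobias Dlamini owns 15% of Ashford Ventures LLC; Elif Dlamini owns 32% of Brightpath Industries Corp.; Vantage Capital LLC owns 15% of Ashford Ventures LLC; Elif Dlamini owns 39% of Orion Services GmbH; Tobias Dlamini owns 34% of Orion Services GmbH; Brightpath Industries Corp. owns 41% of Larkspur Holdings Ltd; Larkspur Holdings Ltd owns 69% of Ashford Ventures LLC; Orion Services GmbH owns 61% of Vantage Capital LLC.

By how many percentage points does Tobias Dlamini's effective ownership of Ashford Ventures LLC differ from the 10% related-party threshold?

20.7323

By spousal attribution (R2), Tobias Dlamini is treated as also owning Elif Dlamini's interest in Orion Services GmbH, giving 34% + 39% = 73%.
By spousal attribution (R2), Tobias Dlamini is treated as owning Elif Dlamini's 32% interest in Brightpath Industries Corp.
Chain via Orion Services GmbH → Vantage Capital LLC (R1): 73% × 61% × 15% = 6.6795% of Ashford Ventures LLC.
Direct interest in Ashford Ventures LLC: 15%.
Chain via Brightpath Industries Corp. → Larkspur Holdings Ltd (R1): 32% × 41% × 69% = 9.0528% of Ashford Ventures LLC.
Aggregating (R3): 6.6795% + 15% + 9.0528% = 30.7323%.
30.7323% exceeds the 10% threshold by 20.7323 percentage points.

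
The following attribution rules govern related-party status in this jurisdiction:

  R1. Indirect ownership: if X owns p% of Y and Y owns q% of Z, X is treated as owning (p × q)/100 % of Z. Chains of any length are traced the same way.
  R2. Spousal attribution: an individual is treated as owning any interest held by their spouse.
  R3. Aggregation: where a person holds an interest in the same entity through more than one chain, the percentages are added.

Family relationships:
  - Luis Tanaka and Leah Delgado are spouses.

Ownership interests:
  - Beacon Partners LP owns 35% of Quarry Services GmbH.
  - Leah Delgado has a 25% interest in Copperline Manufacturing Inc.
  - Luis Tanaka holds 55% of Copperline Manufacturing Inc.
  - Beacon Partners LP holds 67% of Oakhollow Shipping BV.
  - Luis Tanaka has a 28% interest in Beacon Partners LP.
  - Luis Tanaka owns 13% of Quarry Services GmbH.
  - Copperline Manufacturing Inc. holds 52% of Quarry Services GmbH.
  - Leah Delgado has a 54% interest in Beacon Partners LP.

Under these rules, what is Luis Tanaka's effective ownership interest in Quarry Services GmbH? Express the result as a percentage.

83.3%

By spousal attribution (R2), Luis Tanaka is treated as also owning Leah Delgado's interest in Beacon Partners LP, giving 28% + 54% = 82%.
By spousal attribution (R2), Luis Tanaka is treated as also owning Leah Delgado's interest in Copperline Manufacturing Inc, giving 55% + 25% = 80%.
Chain via Beacon Partners LP (R1): 82% × 35% = 28.7% of Quarry Services GmbH.
Chain via Copperline Manufacturing Inc. (R1): 80% × 52% = 41.6% of Quarry Services GmbH.
Direct interest in Quarry Services GmbH: 13%.
Aggregating (R3): 28.7% + 41.6% + 13% = 83.3%.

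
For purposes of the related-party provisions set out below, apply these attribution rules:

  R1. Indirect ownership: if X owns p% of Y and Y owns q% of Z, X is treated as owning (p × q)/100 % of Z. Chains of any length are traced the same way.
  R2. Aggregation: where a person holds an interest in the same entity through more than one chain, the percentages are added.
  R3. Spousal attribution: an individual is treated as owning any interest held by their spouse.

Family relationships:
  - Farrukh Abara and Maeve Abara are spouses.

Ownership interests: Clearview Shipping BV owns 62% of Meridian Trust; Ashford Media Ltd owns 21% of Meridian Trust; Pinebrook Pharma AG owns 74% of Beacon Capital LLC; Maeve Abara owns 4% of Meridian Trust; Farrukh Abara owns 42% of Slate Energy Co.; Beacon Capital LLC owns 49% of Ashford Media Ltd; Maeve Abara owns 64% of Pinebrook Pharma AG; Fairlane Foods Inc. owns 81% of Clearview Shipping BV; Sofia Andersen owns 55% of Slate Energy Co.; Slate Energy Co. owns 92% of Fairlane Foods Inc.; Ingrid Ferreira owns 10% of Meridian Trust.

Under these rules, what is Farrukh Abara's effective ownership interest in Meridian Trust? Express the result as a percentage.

28.278352%

By spousal attribution (R3), Farrukh Abara is treated as owning Maeve Abara's 64% interest in Pinebrook Pharma AG.
By spousal attribution (R3), Farrukh Abara is treated as owning Maeve Abara's 4% interest in Meridian Trust.
Chain via Slate Energy Co. → Fairlane Foods Inc. → Clearview Shipping BV (R1): 42% × 92% × 81% × 62% = 19.405008% of Meridian Trust.
Chain via Pinebrook Pharma AG → Beacon Capital LLC → Ashford Media Ltd (R1): 64% × 74% × 49% × 21% = 4.873344% of Meridian Trust.
Direct interest in Meridian Trust: 4%.
Aggregating (R2): 19.405008% + 4.873344% + 4% = 28.278352%.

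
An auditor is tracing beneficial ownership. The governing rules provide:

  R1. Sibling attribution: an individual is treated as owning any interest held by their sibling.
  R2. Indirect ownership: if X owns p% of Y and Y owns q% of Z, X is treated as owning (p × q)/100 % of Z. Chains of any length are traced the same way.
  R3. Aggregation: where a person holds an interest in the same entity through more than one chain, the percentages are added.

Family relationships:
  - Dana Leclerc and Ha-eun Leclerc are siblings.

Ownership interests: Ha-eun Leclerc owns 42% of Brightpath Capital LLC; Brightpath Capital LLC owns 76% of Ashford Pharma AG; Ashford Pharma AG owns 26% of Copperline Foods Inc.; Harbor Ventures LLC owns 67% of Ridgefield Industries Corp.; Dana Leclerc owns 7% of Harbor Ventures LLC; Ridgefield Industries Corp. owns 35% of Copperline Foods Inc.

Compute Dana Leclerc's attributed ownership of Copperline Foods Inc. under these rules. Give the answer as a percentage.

By sibling attribution (R1), Dana Leclerc is treated as owning Ha-eun Leclerc's 42% interest in Brightpath Capital LLC.
Chain via Harbor Ventures LLC → Ridgefield Industries Corp. (R2): 7% × 67% × 35% = 1.6415% of Copperline Foods Inc.
Chain via Brightpath Capital LLC → Ashford Pharma AG (R2): 42% × 76% × 26% = 8.2992% of Copperline Foods Inc.
Aggregating (R3): 1.6415% + 8.2992% = 9.9407%.

9.9407%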